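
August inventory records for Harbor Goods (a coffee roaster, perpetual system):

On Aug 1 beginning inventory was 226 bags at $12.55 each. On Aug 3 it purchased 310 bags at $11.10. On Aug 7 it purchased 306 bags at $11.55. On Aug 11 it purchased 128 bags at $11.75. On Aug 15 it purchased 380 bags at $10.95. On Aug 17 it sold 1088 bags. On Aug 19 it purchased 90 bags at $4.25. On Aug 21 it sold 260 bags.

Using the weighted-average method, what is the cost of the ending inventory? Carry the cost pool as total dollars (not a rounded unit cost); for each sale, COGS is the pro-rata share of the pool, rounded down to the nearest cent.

Ending inventory = $885.01

After Aug 1: 226 on hand, pool $2,836.30 (≈ $12.5500 each)
After Aug 3: 536 on hand, pool $6,277.30 (≈ $11.7114 each)
After Aug 7: 842 on hand, pool $9,811.60 (≈ $11.6527 each)
After Aug 11: 970 on hand, pool $11,315.60 (≈ $11.6656 each)
After Aug 15: 1350 on hand, pool $15,476.60 (≈ $11.4641 each)
Aug 17, sell 1088: 1088/1350 × $15,476.60 → $12,472.99
After Aug 19: 352 on hand, pool $3,386.11 (≈ $9.6196 each)
Aug 21, sell 260: 260/352 × $3,386.11 → $2,501.10
Total COGS = $12,472.99 + $2,501.10 = $14,974.09
Ending inventory (cost pool remaining) = $885.01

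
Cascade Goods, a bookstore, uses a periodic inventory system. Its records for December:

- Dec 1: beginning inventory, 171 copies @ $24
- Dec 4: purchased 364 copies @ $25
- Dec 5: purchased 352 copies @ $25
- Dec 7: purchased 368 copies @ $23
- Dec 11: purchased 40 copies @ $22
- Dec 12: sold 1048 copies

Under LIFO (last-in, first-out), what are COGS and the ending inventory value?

COGS = $25,344; ending inventory = $6,004

Dec 12, 1048 sold [LIFO — newest first]: 40 @ $22 + 368 @ $23 + 352 @ $25 + 288 @ $25 = $25,344
Ending inventory: 171 @ $24 + 76 @ $25 = $6,004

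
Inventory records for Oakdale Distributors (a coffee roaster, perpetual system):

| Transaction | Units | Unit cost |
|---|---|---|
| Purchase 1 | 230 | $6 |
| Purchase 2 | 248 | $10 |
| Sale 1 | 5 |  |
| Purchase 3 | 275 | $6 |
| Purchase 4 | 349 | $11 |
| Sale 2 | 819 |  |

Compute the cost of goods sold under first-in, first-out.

COGS = $6,291

Sale 1 (5) [FIFO — oldest first]: 5 @ $6 = $30
Sale 2 (819) [FIFO — oldest first]: 225 @ $6 + 248 @ $10 + 275 @ $6 + 71 @ $11 = $6,261
Total COGS = $30 + $6,261 = $6,291
Ending inventory: 278 @ $11 = $3,058
Check: goods available $9,349 = COGS $6,291 + ending $3,058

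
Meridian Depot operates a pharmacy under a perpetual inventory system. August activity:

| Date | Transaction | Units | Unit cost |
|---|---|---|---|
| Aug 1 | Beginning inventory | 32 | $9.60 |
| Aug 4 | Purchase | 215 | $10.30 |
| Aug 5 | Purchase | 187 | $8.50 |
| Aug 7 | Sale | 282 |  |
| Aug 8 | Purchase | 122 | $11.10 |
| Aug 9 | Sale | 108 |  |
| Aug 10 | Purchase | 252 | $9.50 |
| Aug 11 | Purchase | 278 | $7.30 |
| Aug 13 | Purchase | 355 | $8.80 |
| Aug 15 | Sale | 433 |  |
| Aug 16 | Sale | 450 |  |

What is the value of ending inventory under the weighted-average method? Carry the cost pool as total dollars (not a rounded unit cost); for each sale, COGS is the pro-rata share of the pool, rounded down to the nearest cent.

After Aug 1: 32 on hand, pool $307.20 (≈ $9.6000 each)
After Aug 4: 247 on hand, pool $2,521.70 (≈ $10.2093 each)
After Aug 5: 434 on hand, pool $4,111.20 (≈ $9.4728 each)
Aug 7, sell 282: 282/434 × $4,111.20 → $2,671.33
After Aug 8: 274 on hand, pool $2,794.07 (≈ $10.1973 each)
Aug 9, sell 108: 108/274 × $2,794.07 → $1,101.31
After Aug 10: 418 on hand, pool $4,086.76 (≈ $9.7769 each)
After Aug 11: 696 on hand, pool $6,116.16 (≈ $8.7876 each)
After Aug 13: 1051 on hand, pool $9,240.16 (≈ $8.7918 each)
Aug 15, sell 433: 433/1051 × $9,240.16 → $3,806.84
Aug 16, sell 450: 450/618 × $5,433.32 → $3,956.30
Total COGS = $2,671.33 + $1,101.31 + $3,806.84 + $3,956.30 = $11,535.78
Ending inventory (cost pool remaining) = $1,477.02

Ending inventory = $1,477.02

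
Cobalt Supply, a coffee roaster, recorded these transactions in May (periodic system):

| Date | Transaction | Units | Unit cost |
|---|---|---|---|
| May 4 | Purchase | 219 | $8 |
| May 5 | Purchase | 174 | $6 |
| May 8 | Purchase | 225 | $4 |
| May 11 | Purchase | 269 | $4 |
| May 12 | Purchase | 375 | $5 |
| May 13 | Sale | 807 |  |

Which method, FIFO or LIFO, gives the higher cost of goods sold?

FIFO

FIFO COGS: 219 @ $8 + 174 @ $6 + 225 @ $4 + 189 @ $4 = $4,452
LIFO COGS: 375 @ $5 + 269 @ $4 + 163 @ $4 = $3,603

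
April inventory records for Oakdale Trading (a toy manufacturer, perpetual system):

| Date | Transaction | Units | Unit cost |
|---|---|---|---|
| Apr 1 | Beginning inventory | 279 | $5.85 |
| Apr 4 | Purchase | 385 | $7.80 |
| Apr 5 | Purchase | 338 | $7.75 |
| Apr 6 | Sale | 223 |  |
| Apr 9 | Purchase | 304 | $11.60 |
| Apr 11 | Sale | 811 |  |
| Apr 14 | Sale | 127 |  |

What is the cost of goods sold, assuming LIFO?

Apr 6, 223 sold [LIFO — newest first]: 223 @ $7.75 = $1,728.25
Apr 11, 811 sold [LIFO — newest first]: 304 @ $11.60 + 115 @ $7.75 + 385 @ $7.80 + 7 @ $5.85 = $7,461.60
Apr 14, 127 sold [LIFO — newest first]: 127 @ $5.85 = $742.95
Total COGS = $1,728.25 + $7,461.60 + $742.95 = $9,932.80
Ending inventory: 145 @ $5.85 = $848.25

COGS = $9,932.80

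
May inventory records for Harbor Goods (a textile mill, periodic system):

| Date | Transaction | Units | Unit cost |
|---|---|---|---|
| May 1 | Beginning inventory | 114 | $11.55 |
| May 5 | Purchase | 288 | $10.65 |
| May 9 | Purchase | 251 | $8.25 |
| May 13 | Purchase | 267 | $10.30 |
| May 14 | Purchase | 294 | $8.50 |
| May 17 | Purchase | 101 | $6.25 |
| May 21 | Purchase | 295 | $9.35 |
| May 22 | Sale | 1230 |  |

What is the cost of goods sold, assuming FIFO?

COGS = $11,803.75

May 22, 1230 sold [FIFO — oldest first]: 114 @ $11.55 + 288 @ $10.65 + 251 @ $8.25 + 267 @ $10.30 + 294 @ $8.50 + 16 @ $6.25 = $11,803.75
Ending inventory: 85 @ $6.25 + 295 @ $9.35 = $3,289.50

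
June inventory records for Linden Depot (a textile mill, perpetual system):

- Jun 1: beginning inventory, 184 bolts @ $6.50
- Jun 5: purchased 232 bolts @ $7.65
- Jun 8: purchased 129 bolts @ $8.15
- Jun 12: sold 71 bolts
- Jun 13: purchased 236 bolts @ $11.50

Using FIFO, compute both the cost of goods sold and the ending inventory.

Jun 12, 71 sold [FIFO — oldest first]: 71 @ $6.50 = $461.50
Ending inventory: 113 @ $6.50 + 232 @ $7.65 + 129 @ $8.15 + 236 @ $11.50 = $6,274.65
Check: goods available $6,736.15 = COGS $461.50 + ending $6,274.65

COGS = $461.50; ending inventory = $6,274.65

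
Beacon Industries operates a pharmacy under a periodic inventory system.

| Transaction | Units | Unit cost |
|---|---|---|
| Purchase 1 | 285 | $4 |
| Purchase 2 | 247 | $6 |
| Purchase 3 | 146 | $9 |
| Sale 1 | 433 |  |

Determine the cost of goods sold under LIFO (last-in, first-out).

COGS = $2,956

Sale 1 (433) [LIFO — newest first]: 146 @ $9 + 247 @ $6 + 40 @ $4 = $2,956
Ending inventory: 245 @ $4 = $980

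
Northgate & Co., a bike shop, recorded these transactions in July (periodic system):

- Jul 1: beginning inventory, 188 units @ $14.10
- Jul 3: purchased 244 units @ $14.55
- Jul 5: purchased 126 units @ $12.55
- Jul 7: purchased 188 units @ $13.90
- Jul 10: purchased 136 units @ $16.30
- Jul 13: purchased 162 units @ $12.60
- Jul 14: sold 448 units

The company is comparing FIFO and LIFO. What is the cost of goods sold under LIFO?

COGS = $6,343.00

FIFO COGS: 188 @ $14.10 + 244 @ $14.55 + 16 @ $12.55 = $6,401.80
LIFO COGS: 162 @ $12.60 + 136 @ $16.30 + 150 @ $13.90 = $6,343.00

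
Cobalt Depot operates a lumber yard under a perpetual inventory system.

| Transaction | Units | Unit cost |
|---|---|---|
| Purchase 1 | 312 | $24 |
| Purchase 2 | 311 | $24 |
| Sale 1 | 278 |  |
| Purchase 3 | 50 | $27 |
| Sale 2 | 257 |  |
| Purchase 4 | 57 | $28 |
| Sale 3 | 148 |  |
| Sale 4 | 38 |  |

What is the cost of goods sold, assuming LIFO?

COGS = $17,682

Sale 1 (278) [LIFO — newest first]: 278 @ $24 = $6,672
Sale 2 (257) [LIFO — newest first]: 50 @ $27 + 33 @ $24 + 174 @ $24 = $6,318
Sale 3 (148) [LIFO — newest first]: 57 @ $28 + 91 @ $24 = $3,780
Sale 4 (38) [LIFO — newest first]: 38 @ $24 = $912
Total COGS = $6,672 + $6,318 + $3,780 + $912 = $17,682
Ending inventory: 9 @ $24 = $216
Check: goods available $17,898 = COGS $17,682 + ending $216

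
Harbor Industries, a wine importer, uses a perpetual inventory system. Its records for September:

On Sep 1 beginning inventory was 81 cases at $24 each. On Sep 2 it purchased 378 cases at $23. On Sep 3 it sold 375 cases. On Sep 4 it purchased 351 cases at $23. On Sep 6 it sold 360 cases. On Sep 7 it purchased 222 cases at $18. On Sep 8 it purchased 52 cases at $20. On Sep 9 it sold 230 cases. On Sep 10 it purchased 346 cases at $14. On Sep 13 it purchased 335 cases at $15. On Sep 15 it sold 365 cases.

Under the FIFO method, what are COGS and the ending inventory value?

Sep 3, 375 sold [FIFO — oldest first]: 81 @ $24 + 294 @ $23 = $8,706
Sep 6, 360 sold [FIFO — oldest first]: 84 @ $23 + 276 @ $23 = $8,280
Sep 9, 230 sold [FIFO — oldest first]: 75 @ $23 + 155 @ $18 = $4,515
Sep 15, 365 sold [FIFO — oldest first]: 67 @ $18 + 52 @ $20 + 246 @ $14 = $5,690
Total COGS = $8,706 + $8,280 + $4,515 + $5,690 = $27,191
Ending inventory: 100 @ $14 + 335 @ $15 = $6,425

COGS = $27,191; ending inventory = $6,425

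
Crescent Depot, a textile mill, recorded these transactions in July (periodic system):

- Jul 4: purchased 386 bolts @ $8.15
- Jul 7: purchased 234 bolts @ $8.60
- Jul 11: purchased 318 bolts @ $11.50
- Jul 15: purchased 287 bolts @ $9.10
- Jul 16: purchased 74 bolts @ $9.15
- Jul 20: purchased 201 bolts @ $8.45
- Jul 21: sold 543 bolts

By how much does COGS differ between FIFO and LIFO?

$318.25

FIFO COGS: 386 @ $8.15 + 157 @ $8.60 = $4,496.10
LIFO COGS: 201 @ $8.45 + 74 @ $9.15 + 268 @ $9.10 = $4,814.35
Difference = |$4,496.10 − $4,814.35| = $318.25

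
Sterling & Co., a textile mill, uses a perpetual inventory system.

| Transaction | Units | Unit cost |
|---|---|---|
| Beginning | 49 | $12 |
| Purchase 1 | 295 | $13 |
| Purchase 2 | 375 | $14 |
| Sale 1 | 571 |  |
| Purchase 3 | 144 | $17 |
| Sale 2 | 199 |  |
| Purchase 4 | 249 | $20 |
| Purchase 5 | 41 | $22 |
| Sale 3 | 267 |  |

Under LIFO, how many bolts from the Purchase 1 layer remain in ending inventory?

Sale 1 (571) [LIFO — newest first]: 375 @ $14 + 196 @ $13 = $7,798
Sale 2 (199) [LIFO — newest first]: 144 @ $17 + 55 @ $13 = $3,163
Sale 3 (267) [LIFO — newest first]: 41 @ $22 + 226 @ $20 = $5,422
Total COGS = $7,798 + $3,163 + $5,422 = $16,383
Ending inventory: 49 @ $12 + 44 @ $13 + 23 @ $20 = $1,620

44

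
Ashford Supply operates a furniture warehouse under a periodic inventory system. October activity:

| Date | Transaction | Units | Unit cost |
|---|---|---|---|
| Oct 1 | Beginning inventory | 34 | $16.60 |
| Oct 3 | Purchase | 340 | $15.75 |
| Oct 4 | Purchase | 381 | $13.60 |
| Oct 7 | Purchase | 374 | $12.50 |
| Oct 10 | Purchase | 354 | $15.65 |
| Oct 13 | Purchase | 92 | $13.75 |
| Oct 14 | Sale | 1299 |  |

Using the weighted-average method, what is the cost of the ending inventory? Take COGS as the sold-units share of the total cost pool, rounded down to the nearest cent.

Ending inventory = $3,957.07

Oct 14, sell 1299: 1299/1575 × $22,581.10 → $18,624.03
Ending inventory (cost pool remaining) = $3,957.07
Check: goods available $22,581.10 = COGS $18,624.03 + ending $3,957.07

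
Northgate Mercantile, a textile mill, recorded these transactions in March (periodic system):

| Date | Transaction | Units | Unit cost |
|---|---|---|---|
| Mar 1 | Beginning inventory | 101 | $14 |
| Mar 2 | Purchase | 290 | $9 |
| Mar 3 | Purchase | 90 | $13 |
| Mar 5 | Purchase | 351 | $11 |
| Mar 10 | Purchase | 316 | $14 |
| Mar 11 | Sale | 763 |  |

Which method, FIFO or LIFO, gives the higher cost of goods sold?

LIFO

FIFO COGS: 101 @ $14 + 290 @ $9 + 90 @ $13 + 282 @ $11 = $8,296
LIFO COGS: 316 @ $14 + 351 @ $11 + 90 @ $13 + 6 @ $9 = $9,509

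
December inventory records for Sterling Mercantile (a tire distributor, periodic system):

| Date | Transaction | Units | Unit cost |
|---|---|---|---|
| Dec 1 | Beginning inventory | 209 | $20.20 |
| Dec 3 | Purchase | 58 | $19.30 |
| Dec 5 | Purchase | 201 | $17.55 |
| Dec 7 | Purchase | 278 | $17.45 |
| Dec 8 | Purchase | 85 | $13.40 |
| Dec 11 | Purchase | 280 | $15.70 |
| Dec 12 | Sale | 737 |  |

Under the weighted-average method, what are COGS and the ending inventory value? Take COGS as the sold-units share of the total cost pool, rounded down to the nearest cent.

COGS = $12,773.01; ending inventory = $6,481.84

Dec 12, sell 737: 737/1111 × $19,254.85 → $12,773.01
Ending inventory (cost pool remaining) = $6,481.84
Check: goods available $19,254.85 = COGS $12,773.01 + ending $6,481.84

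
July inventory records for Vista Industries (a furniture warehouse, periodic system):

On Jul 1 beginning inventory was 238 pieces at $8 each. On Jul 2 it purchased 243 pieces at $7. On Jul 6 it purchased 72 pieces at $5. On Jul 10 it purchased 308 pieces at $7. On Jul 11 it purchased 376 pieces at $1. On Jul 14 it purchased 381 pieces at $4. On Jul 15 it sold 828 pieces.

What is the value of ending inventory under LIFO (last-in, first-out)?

Ending inventory = $5,624

Jul 15, 828 sold [LIFO — newest first]: 381 @ $4 + 376 @ $1 + 71 @ $7 = $2,397
Ending inventory: 238 @ $8 + 243 @ $7 + 72 @ $5 + 237 @ $7 = $5,624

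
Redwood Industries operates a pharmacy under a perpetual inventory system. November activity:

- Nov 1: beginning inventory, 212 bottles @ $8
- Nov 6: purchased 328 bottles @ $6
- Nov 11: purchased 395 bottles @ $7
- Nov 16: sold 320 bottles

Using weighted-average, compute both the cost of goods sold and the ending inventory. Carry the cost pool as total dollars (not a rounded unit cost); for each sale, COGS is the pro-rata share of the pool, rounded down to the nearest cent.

After Nov 1: 212 on hand, pool $1,696.00 (≈ $8.0000 each)
After Nov 6: 540 on hand, pool $3,664.00 (≈ $6.7852 each)
After Nov 11: 935 on hand, pool $6,429.00 (≈ $6.8759 each)
Nov 16, sell 320: 320/935 × $6,429.00 → $2,200.29
Ending inventory (cost pool remaining) = $4,228.71
Check: goods available $6,429.00 = COGS $2,200.29 + ending $4,228.71

COGS = $2,200.29; ending inventory = $4,228.71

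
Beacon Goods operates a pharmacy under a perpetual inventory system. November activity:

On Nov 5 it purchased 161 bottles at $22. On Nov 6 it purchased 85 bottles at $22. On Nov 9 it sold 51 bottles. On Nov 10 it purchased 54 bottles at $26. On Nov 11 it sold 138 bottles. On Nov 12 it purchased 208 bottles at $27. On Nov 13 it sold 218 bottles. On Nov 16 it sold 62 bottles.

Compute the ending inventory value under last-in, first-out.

Ending inventory = $858

Nov 9, 51 sold [LIFO — newest first]: 51 @ $22 = $1,122
Nov 11, 138 sold [LIFO — newest first]: 54 @ $26 + 34 @ $22 + 50 @ $22 = $3,252
Nov 13, 218 sold [LIFO — newest first]: 208 @ $27 + 10 @ $22 = $5,836
Nov 16, 62 sold [LIFO — newest first]: 62 @ $22 = $1,364
Total COGS = $1,122 + $3,252 + $5,836 + $1,364 = $11,574
Ending inventory: 39 @ $22 = $858
Check: goods available $12,432 = COGS $11,574 + ending $858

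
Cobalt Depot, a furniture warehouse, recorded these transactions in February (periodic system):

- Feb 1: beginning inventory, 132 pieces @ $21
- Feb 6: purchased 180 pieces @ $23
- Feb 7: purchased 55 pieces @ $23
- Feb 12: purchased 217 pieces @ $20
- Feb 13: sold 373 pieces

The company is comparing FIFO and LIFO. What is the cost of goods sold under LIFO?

FIFO COGS: 132 @ $21 + 180 @ $23 + 55 @ $23 + 6 @ $20 = $8,297
LIFO COGS: 217 @ $20 + 55 @ $23 + 101 @ $23 = $7,928

COGS = $7,928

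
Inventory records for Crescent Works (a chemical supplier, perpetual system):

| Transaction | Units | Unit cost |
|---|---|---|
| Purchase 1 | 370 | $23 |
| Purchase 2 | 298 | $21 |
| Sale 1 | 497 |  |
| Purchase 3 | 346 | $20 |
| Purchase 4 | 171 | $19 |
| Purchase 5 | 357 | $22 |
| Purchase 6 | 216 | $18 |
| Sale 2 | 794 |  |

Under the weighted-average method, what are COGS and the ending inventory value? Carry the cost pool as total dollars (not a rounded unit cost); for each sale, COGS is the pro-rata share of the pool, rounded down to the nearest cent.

COGS = $27,164.40; ending inventory = $9,514.60

After Purchase 1: 370 on hand, pool $8,510.00 (≈ $23.0000 each)
After Purchase 2: 668 on hand, pool $14,768.00 (≈ $22.1078 each)
Sale 1, sell 497: 497/668 × $14,768.00 → $10,987.56
After Purchase 3: 517 on hand, pool $10,700.44 (≈ $20.6972 each)
After Purchase 4: 688 on hand, pool $13,949.44 (≈ $20.2753 each)
After Purchase 5: 1045 on hand, pool $21,803.44 (≈ $20.8645 each)
After Purchase 6: 1261 on hand, pool $25,691.44 (≈ $20.3739 each)
Sale 2, sell 794: 794/1261 × $25,691.44 → $16,176.84
Total COGS = $10,987.56 + $16,176.84 = $27,164.40
Ending inventory (cost pool remaining) = $9,514.60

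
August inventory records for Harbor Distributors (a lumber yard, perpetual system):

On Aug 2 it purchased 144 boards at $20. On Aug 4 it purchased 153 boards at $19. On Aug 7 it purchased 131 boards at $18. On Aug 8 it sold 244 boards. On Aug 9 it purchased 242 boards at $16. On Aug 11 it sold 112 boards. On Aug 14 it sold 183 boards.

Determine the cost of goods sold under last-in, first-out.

COGS = $9,397

Aug 8, 244 sold [LIFO — newest first]: 131 @ $18 + 113 @ $19 = $4,505
Aug 11, 112 sold [LIFO — newest first]: 112 @ $16 = $1,792
Aug 14, 183 sold [LIFO — newest first]: 130 @ $16 + 40 @ $19 + 13 @ $20 = $3,100
Total COGS = $4,505 + $1,792 + $3,100 = $9,397
Ending inventory: 131 @ $20 = $2,620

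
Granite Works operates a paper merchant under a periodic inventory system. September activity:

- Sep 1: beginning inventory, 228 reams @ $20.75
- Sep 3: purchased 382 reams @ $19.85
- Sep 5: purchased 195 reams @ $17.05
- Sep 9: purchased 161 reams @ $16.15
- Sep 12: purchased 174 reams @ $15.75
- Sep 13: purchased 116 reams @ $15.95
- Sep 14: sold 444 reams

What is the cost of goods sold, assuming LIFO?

COGS = $7,077.80

Sep 14, 444 sold [LIFO — newest first]: 116 @ $15.95 + 174 @ $15.75 + 154 @ $16.15 = $7,077.80
Ending inventory: 228 @ $20.75 + 382 @ $19.85 + 195 @ $17.05 + 7 @ $16.15 = $15,751.50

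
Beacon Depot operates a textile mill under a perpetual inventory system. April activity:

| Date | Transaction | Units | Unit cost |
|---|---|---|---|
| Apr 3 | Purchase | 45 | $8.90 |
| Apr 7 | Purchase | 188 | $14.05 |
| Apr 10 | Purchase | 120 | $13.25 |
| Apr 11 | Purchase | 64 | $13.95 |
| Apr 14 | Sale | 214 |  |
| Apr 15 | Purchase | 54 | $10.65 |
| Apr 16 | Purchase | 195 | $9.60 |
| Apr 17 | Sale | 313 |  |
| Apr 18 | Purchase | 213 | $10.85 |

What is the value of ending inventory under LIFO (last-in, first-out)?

Apr 14, 214 sold [LIFO — newest first]: 64 @ $13.95 + 120 @ $13.25 + 30 @ $14.05 = $2,904.30
Apr 17, 313 sold [LIFO — newest first]: 195 @ $9.60 + 54 @ $10.65 + 64 @ $14.05 = $3,346.30
Total COGS = $2,904.30 + $3,346.30 = $6,250.60
Ending inventory: 45 @ $8.90 + 94 @ $14.05 + 213 @ $10.85 = $4,032.25

Ending inventory = $4,032.25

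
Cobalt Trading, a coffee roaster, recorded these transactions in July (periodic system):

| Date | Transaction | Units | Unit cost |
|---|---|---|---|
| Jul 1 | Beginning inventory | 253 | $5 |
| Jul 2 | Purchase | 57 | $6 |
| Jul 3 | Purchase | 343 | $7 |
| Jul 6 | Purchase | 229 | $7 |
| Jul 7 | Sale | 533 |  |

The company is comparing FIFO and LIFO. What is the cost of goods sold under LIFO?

FIFO COGS: 253 @ $5 + 57 @ $6 + 223 @ $7 = $3,168
LIFO COGS: 229 @ $7 + 304 @ $7 = $3,731

COGS = $3,731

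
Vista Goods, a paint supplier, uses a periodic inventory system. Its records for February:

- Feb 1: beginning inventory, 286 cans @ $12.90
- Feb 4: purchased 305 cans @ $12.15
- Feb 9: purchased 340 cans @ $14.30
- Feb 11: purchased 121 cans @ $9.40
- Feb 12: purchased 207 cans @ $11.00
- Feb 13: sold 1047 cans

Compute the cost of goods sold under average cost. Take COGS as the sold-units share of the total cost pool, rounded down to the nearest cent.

Feb 13, sell 1047: 1047/1259 × $15,671.55 → $13,032.65
Ending inventory (cost pool remaining) = $2,638.90

COGS = $13,032.65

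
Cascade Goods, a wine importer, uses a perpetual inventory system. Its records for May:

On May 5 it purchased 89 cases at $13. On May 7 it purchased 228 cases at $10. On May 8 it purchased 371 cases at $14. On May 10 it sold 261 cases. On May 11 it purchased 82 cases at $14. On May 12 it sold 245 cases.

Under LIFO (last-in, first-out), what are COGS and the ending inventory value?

COGS = $6,872; ending inventory = $2,907

May 10, 261 sold [LIFO — newest first]: 261 @ $14 = $3,654
May 12, 245 sold [LIFO — newest first]: 82 @ $14 + 110 @ $14 + 53 @ $10 = $3,218
Total COGS = $3,654 + $3,218 = $6,872
Ending inventory: 89 @ $13 + 175 @ $10 = $2,907
Check: goods available $9,779 = COGS $6,872 + ending $2,907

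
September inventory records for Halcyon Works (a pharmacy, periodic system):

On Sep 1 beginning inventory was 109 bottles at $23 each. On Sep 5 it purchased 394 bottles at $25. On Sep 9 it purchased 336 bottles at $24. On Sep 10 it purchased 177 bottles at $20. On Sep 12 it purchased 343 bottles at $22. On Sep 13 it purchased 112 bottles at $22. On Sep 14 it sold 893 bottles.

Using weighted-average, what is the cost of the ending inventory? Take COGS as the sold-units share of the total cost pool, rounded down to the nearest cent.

Sep 14, sell 893: 893/1471 × $33,971.00 → $20,622.77
Ending inventory (cost pool remaining) = $13,348.23

Ending inventory = $13,348.23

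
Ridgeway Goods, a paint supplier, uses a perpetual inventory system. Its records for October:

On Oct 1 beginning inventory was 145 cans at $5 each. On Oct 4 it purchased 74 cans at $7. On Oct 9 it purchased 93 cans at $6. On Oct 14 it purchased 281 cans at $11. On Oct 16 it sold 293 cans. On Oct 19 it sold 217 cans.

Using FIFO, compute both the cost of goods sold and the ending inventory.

Oct 16, 293 sold [FIFO — oldest first]: 145 @ $5 + 74 @ $7 + 74 @ $6 = $1,687
Oct 19, 217 sold [FIFO — oldest first]: 19 @ $6 + 198 @ $11 = $2,292
Total COGS = $1,687 + $2,292 = $3,979
Ending inventory: 83 @ $11 = $913
Check: goods available $4,892 = COGS $3,979 + ending $913

COGS = $3,979; ending inventory = $913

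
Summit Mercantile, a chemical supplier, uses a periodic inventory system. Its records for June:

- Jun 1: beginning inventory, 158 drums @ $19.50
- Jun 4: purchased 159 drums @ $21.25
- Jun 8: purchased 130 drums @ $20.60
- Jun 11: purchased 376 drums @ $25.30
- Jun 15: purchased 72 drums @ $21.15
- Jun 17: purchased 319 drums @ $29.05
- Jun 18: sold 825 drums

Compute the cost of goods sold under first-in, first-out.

COGS = $18,692.85

Jun 18, 825 sold [FIFO — oldest first]: 158 @ $19.50 + 159 @ $21.25 + 130 @ $20.60 + 376 @ $25.30 + 2 @ $21.15 = $18,692.85
Ending inventory: 70 @ $21.15 + 319 @ $29.05 = $10,747.45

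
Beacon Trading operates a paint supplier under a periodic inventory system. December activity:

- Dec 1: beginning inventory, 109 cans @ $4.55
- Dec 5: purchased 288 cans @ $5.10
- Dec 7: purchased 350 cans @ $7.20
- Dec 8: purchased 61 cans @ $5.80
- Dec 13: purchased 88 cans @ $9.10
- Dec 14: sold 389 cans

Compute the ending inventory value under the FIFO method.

Ending inventory = $3,715.40

Dec 14, 389 sold [FIFO — oldest first]: 109 @ $4.55 + 280 @ $5.10 = $1,923.95
Ending inventory: 8 @ $5.10 + 350 @ $7.20 + 61 @ $5.80 + 88 @ $9.10 = $3,715.40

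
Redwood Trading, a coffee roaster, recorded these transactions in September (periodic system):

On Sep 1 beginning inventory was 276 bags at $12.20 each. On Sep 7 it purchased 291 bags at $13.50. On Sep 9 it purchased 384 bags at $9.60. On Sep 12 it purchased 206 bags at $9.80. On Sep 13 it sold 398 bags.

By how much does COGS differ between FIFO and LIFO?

$1,152.20

FIFO COGS: 276 @ $12.20 + 122 @ $13.50 = $5,014.20
LIFO COGS: 206 @ $9.80 + 192 @ $9.60 = $3,862.00
Difference = |$5,014.20 − $3,862.00| = $1,152.20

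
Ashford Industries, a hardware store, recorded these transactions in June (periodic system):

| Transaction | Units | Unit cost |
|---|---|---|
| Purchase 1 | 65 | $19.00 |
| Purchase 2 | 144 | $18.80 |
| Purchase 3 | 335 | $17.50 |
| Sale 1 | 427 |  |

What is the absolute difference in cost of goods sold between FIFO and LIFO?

$165.10

FIFO COGS: 65 @ $19.00 + 144 @ $18.80 + 218 @ $17.50 = $7,757.20
LIFO COGS: 335 @ $17.50 + 92 @ $18.80 = $7,592.10
Difference = |$7,757.20 − $7,592.10| = $165.10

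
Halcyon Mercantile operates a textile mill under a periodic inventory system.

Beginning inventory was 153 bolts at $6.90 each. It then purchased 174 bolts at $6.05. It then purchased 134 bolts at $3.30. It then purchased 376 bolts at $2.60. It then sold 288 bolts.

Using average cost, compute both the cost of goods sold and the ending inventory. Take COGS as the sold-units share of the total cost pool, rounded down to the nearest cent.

Sale 1, sell 288: 288/837 × $3,528.20 → $1,214.00
Ending inventory (cost pool remaining) = $2,314.20
Check: goods available $3,528.20 = COGS $1,214.00 + ending $2,314.20

COGS = $1,214.00; ending inventory = $2,314.20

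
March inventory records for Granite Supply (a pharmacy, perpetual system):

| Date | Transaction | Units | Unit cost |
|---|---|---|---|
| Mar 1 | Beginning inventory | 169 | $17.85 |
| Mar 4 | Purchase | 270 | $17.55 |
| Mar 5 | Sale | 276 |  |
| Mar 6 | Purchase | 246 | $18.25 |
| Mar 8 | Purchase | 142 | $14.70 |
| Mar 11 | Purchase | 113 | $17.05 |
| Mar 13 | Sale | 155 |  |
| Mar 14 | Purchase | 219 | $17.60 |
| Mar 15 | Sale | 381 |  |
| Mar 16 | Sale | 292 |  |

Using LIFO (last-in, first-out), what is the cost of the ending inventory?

Mar 5, 276 sold [LIFO — newest first]: 270 @ $17.55 + 6 @ $17.85 = $4,845.60
Mar 13, 155 sold [LIFO — newest first]: 113 @ $17.05 + 42 @ $14.70 = $2,544.05
Mar 15, 381 sold [LIFO — newest first]: 219 @ $17.60 + 100 @ $14.70 + 62 @ $18.25 = $6,455.90
Mar 16, 292 sold [LIFO — newest first]: 184 @ $18.25 + 108 @ $17.85 = $5,285.80
Total COGS = $4,845.60 + $2,544.05 + $6,455.90 + $5,285.80 = $19,131.35
Ending inventory: 55 @ $17.85 = $981.75

Ending inventory = $981.75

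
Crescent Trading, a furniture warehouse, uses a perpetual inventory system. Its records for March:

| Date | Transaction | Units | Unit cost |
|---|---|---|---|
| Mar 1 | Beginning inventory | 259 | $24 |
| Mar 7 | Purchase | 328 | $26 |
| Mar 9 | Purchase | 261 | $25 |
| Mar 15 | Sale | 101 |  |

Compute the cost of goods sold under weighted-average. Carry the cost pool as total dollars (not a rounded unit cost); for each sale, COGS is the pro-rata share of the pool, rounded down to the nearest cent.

COGS = $2,533.21

After Mar 1: 259 on hand, pool $6,216.00 (≈ $24.0000 each)
After Mar 7: 587 on hand, pool $14,744.00 (≈ $25.1175 each)
After Mar 9: 848 on hand, pool $21,269.00 (≈ $25.0814 each)
Mar 15, sell 101: 101/848 × $21,269.00 → $2,533.21
Ending inventory (cost pool remaining) = $18,735.79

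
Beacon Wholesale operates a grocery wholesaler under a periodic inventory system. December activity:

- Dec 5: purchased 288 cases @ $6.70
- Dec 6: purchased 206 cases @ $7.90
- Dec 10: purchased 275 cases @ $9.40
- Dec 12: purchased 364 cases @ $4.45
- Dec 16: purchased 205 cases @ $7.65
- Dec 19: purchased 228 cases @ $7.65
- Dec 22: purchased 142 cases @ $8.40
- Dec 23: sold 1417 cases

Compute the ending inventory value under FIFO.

Dec 23, 1417 sold [FIFO — oldest first]: 288 @ $6.70 + 206 @ $7.90 + 275 @ $9.40 + 364 @ $4.45 + 205 @ $7.65 + 79 @ $7.65 = $9,934.40
Ending inventory: 149 @ $7.65 + 142 @ $8.40 = $2,332.65

Ending inventory = $2,332.65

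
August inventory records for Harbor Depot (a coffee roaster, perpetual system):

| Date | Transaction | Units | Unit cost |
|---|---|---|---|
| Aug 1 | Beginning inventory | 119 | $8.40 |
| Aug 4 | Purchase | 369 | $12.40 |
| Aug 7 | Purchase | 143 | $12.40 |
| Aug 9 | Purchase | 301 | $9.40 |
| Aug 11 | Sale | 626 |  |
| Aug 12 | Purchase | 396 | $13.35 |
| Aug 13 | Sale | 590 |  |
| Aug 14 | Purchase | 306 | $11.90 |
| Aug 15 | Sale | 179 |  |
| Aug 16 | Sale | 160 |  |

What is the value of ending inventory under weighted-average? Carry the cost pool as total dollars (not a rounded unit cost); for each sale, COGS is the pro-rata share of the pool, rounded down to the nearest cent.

After Aug 1: 119 on hand, pool $999.60 (≈ $8.4000 each)
After Aug 4: 488 on hand, pool $5,575.20 (≈ $11.4246 each)
After Aug 7: 631 on hand, pool $7,348.40 (≈ $11.6456 each)
After Aug 9: 932 on hand, pool $10,177.80 (≈ $10.9204 each)
Aug 11, sell 626: 626/932 × $10,177.80 → $6,836.16
After Aug 12: 702 on hand, pool $8,628.24 (≈ $12.2909 each)
Aug 13, sell 590: 590/702 × $8,628.24 → $7,251.65
After Aug 14: 418 on hand, pool $5,017.99 (≈ $12.0048 each)
Aug 15, sell 179: 179/418 × $5,017.99 → $2,148.85
Aug 16, sell 160: 160/239 × $2,869.14 → $1,920.76
Total COGS = $6,836.16 + $7,251.65 + $2,148.85 + $1,920.76 = $18,157.42
Ending inventory (cost pool remaining) = $948.38
Check: goods available $19,105.80 = COGS $18,157.42 + ending $948.38

Ending inventory = $948.38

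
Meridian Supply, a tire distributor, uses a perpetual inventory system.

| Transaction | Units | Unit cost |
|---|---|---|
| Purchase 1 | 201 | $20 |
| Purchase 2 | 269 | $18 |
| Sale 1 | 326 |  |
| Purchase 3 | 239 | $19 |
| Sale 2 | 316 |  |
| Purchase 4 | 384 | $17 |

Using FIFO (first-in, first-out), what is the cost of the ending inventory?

Ending inventory = $7,801

Sale 1 (326) [FIFO — oldest first]: 201 @ $20 + 125 @ $18 = $6,270
Sale 2 (316) [FIFO — oldest first]: 144 @ $18 + 172 @ $19 = $5,860
Total COGS = $6,270 + $5,860 = $12,130
Ending inventory: 67 @ $19 + 384 @ $17 = $7,801
Check: goods available $19,931 = COGS $12,130 + ending $7,801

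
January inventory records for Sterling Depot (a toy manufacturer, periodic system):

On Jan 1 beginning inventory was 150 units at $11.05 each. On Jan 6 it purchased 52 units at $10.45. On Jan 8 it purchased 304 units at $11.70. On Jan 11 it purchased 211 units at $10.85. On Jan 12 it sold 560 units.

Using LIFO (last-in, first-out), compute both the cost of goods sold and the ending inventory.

COGS = $6,316.40; ending inventory = $1,730.65

Jan 12, 560 sold [LIFO — newest first]: 211 @ $10.85 + 304 @ $11.70 + 45 @ $10.45 = $6,316.40
Ending inventory: 150 @ $11.05 + 7 @ $10.45 = $1,730.65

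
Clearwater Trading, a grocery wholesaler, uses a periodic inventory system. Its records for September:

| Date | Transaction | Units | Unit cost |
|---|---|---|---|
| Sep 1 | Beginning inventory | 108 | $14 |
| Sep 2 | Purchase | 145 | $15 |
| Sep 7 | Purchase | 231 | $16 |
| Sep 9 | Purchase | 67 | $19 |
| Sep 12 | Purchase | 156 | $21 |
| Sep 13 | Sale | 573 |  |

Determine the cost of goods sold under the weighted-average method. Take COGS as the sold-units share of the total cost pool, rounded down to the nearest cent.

COGS = $9,670.48

Sep 13, sell 573: 573/707 × $11,932.00 → $9,670.48
Ending inventory (cost pool remaining) = $2,261.52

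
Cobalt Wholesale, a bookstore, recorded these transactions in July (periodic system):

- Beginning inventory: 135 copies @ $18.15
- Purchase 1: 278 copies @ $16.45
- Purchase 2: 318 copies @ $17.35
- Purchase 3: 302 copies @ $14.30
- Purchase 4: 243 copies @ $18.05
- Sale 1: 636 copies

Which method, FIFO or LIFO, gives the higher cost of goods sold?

FIFO

FIFO COGS: 135 @ $18.15 + 278 @ $16.45 + 223 @ $17.35 = $10,892.40
LIFO COGS: 243 @ $18.05 + 302 @ $14.30 + 91 @ $17.35 = $10,283.60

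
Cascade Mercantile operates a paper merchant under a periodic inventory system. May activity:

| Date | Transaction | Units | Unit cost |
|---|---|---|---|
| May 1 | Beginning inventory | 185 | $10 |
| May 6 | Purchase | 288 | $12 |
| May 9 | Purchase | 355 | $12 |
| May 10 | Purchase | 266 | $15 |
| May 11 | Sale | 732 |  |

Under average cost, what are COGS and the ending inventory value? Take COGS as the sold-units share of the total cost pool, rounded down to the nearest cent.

COGS = $9,070.37; ending inventory = $4,485.63

May 11, sell 732: 732/1094 × $13,556.00 → $9,070.37
Ending inventory (cost pool remaining) = $4,485.63
Check: goods available $13,556.00 = COGS $9,070.37 + ending $4,485.63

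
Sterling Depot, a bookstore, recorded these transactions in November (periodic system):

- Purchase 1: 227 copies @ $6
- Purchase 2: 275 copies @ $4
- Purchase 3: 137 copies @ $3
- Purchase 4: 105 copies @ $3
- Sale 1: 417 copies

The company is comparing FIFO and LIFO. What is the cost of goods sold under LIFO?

FIFO COGS: 227 @ $6 + 190 @ $4 = $2,122
LIFO COGS: 105 @ $3 + 137 @ $3 + 175 @ $4 = $1,426

COGS = $1,426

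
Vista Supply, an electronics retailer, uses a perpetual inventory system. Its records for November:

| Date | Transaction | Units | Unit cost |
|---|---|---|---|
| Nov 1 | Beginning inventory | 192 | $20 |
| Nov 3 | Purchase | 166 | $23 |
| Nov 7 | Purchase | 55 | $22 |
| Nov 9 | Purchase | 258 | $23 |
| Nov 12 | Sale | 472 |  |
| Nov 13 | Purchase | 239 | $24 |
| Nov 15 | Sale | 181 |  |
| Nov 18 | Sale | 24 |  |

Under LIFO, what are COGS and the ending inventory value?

COGS = $15,721; ending inventory = $4,817

Nov 12, 472 sold [LIFO — newest first]: 258 @ $23 + 55 @ $22 + 159 @ $23 = $10,801
Nov 15, 181 sold [LIFO — newest first]: 181 @ $24 = $4,344
Nov 18, 24 sold [LIFO — newest first]: 24 @ $24 = $576
Total COGS = $10,801 + $4,344 + $576 = $15,721
Ending inventory: 192 @ $20 + 7 @ $23 + 34 @ $24 = $4,817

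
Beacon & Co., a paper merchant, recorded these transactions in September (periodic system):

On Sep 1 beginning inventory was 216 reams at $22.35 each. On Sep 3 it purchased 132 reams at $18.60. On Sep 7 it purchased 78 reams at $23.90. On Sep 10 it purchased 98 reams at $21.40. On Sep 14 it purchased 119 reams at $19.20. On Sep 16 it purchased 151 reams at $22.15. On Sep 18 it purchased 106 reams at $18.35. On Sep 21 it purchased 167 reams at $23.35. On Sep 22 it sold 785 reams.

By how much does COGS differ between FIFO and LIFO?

$11.30

FIFO COGS: 216 @ $22.35 + 132 @ $18.60 + 78 @ $23.90 + 98 @ $21.40 + 119 @ $19.20 + 142 @ $22.15 = $16,674.30
LIFO COGS: 167 @ $23.35 + 106 @ $18.35 + 151 @ $22.15 + 119 @ $19.20 + 98 @ $21.40 + 78 @ $23.90 + 66 @ $18.60 = $16,663.00
Difference = |$16,674.30 − $16,663.00| = $11.30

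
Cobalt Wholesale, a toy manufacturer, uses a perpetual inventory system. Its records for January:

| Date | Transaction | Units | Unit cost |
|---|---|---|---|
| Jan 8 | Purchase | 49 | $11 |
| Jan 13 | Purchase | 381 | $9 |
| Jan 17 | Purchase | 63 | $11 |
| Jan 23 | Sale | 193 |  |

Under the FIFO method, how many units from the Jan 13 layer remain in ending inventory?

237

Jan 23, 193 sold [FIFO — oldest first]: 49 @ $11 + 144 @ $9 = $1,835
Ending inventory: 237 @ $9 + 63 @ $11 = $2,826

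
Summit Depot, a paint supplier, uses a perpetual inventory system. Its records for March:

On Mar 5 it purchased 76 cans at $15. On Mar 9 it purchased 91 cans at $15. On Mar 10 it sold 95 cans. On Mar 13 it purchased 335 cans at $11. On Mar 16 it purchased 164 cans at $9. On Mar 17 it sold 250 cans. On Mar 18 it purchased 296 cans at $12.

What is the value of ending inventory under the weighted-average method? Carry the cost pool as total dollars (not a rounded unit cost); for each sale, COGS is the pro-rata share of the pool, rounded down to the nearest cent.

Ending inventory = $7,060.52

After Mar 5: 76 on hand, pool $1,140.00 (≈ $15.0000 each)
After Mar 9: 167 on hand, pool $2,505.00 (≈ $15.0000 each)
Mar 10, sell 95: 95/167 × $2,505.00 → $1,425.00
After Mar 13: 407 on hand, pool $4,765.00 (≈ $11.7076 each)
After Mar 16: 571 on hand, pool $6,241.00 (≈ $10.9299 each)
Mar 17, sell 250: 250/571 × $6,241.00 → $2,732.48
After Mar 18: 617 on hand, pool $7,060.52 (≈ $11.4433 each)
Total COGS = $1,425.00 + $2,732.48 = $4,157.48
Ending inventory (cost pool remaining) = $7,060.52
Check: goods available $11,218.00 = COGS $4,157.48 + ending $7,060.52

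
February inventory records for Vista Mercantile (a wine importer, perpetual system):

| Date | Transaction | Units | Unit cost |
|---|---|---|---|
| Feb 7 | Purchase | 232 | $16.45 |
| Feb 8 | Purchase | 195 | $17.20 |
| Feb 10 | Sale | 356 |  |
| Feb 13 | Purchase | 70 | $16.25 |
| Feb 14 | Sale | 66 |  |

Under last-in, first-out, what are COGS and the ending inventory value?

Feb 10, 356 sold [LIFO — newest first]: 195 @ $17.20 + 161 @ $16.45 = $6,002.45
Feb 14, 66 sold [LIFO — newest first]: 66 @ $16.25 = $1,072.50
Total COGS = $6,002.45 + $1,072.50 = $7,074.95
Ending inventory: 71 @ $16.45 + 4 @ $16.25 = $1,232.95
Check: goods available $8,307.90 = COGS $7,074.95 + ending $1,232.95

COGS = $7,074.95; ending inventory = $1,232.95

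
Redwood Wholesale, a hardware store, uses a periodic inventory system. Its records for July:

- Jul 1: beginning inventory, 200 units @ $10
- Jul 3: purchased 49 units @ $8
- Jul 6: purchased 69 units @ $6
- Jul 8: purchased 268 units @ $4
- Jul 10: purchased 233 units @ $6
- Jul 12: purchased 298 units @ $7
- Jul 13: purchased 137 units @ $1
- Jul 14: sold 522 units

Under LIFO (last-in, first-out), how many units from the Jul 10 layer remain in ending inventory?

146

Jul 14, 522 sold [LIFO — newest first]: 137 @ $1 + 298 @ $7 + 87 @ $6 = $2,745
Ending inventory: 200 @ $10 + 49 @ $8 + 69 @ $6 + 268 @ $4 + 146 @ $6 = $4,754
Check: goods available $7,499 = COGS $2,745 + ending $4,754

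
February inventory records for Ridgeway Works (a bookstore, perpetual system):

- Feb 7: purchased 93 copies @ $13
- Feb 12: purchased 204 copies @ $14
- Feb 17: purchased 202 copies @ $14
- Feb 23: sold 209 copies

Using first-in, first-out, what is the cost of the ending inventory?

Feb 23, 209 sold [FIFO — oldest first]: 93 @ $13 + 116 @ $14 = $2,833
Ending inventory: 88 @ $14 + 202 @ $14 = $4,060

Ending inventory = $4,060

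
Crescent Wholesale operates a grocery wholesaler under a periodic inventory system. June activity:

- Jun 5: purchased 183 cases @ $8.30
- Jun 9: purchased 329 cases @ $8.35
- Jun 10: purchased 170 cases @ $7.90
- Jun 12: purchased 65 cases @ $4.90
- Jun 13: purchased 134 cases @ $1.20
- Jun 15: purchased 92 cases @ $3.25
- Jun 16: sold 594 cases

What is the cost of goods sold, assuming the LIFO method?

Jun 16, 594 sold [LIFO — newest first]: 92 @ $3.25 + 134 @ $1.20 + 65 @ $4.90 + 170 @ $7.90 + 133 @ $8.35 = $3,231.85
Ending inventory: 183 @ $8.30 + 196 @ $8.35 = $3,155.50
Check: goods available $6,387.35 = COGS $3,231.85 + ending $3,155.50

COGS = $3,231.85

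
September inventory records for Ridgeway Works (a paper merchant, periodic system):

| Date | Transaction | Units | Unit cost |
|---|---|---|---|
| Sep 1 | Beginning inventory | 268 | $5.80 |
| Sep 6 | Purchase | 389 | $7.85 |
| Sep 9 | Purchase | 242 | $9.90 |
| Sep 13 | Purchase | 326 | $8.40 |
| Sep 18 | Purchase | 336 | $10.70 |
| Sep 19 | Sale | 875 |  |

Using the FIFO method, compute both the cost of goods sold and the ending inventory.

Sep 19, 875 sold [FIFO — oldest first]: 268 @ $5.80 + 389 @ $7.85 + 218 @ $9.90 = $6,766.25
Ending inventory: 24 @ $9.90 + 326 @ $8.40 + 336 @ $10.70 = $6,571.20

COGS = $6,766.25; ending inventory = $6,571.20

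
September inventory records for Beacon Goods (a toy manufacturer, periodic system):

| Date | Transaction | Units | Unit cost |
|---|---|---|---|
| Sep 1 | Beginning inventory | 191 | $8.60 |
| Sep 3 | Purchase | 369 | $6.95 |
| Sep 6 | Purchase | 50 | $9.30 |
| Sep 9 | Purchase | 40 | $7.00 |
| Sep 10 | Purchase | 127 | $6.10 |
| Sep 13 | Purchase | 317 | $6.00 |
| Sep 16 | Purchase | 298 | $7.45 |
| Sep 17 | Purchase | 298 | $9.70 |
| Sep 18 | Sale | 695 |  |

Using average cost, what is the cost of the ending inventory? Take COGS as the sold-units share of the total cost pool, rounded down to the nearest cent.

Sep 18, sell 695: 695/1690 × $12,739.55 → $5,239.04
Ending inventory (cost pool remaining) = $7,500.51

Ending inventory = $7,500.51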